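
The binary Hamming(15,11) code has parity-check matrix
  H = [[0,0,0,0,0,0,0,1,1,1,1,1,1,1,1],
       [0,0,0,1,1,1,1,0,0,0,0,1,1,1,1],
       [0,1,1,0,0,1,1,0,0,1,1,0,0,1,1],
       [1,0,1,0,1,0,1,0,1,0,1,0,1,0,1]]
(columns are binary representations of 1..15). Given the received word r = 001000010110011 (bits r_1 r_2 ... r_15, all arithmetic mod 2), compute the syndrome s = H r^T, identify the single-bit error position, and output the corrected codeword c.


s = (1, 0, 1, 1)^T, error position = 11, corrected codeword c = 001000010100011

Compute s = H r^T mod 2 one row at a time:
  s_1 = 1 + 0 + 1 + 1 + 0 + 0 + 1 + 1 = 5 ≡ 1 (mod 2).
  s_2 = 0 + 0 + 0 + 0 + 0 + 0 + 1 + 1 = 2 ≡ 0 (mod 2).
  s_3 = 0 + 1 + 0 + 0 + 1 + 1 + 1 + 1 = 5 ≡ 1 (mod 2).
  s_4 = 0 + 1 + 0 + 0 + 0 + 1 + 0 + 1 = 3 ≡ 1 (mod 2).
s = (1, 0, 1, 1)^T — this equals column 11 of H (binary 1011), so error is at position 11.
Correct: flip bit 11 of r = 001000010110011 to get c = 001000010100011.


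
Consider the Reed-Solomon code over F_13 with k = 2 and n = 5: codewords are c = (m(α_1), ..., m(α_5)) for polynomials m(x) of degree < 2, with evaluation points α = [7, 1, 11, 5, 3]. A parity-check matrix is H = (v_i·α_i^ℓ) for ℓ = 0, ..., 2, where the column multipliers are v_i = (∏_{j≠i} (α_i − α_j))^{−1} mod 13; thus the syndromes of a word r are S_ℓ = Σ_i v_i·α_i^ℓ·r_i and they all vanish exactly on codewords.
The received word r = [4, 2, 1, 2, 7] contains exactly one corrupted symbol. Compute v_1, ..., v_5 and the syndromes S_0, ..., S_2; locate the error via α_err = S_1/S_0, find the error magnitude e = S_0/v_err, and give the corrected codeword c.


S = (11, 3, 2), error at position 4, error magnitude e = 3, c = [4, 2, 1, 12, 7].

Step 1: column multipliers v_i = (∏_{j≠i}(α_i − α_j))^{−1} mod 13.
  i = 1 (α = 7): (7−1)(7−11)(7−5)(7−3) = 6·(−4)·2·4 = −192 ≡ 3, so v_1 = 3^{−1} = 9 (mod 13).
  i = 2 (α = 1): (1−7)(1−11)(1−5)(1−3) = (−6)·(−10)·(−4)·(−2) = 480 ≡ 12, so v_2 = 12^{−1} = 12 (mod 13).
  i = 3 (α = 11): (11−7)(11−1)(11−5)(11−3) = 4·10·6·8 = 1920 ≡ 9, so v_3 = 9^{−1} = 3 (mod 13).
  i = 4 (α = 5): (5−7)(5−1)(5−11)(5−3) = (−2)·4·(−6)·2 = 96 ≡ 5, so v_4 = 5^{−1} = 8 (mod 13).
  i = 5 (α = 3): (3−7)(3−1)(3−11)(3−5) = (−4)·2·(−8)·(−2) = −128 ≡ 2, so v_5 = 2^{−1} = 7 (mod 13).
  v = [9, 12, 3, 8, 7].
Step 2: syndromes of r = [4, 2, 1, 2, 7] (all sums mod 13).
  S_0 = Σ v_i r_i = 9·4 + 12·2 + 3·1 + 8·2 + 7·7 = 128 ≡ 11.
  S_1 = Σ v_i α_i r_i = 9·7·4 + 12·1·2 + 3·11·1 + 8·5·2 + 7·3·7 = 536 ≡ 3.
  α_i^2 mod 13 = [10, 1, 4, 12, 9].
  S_2 = Σ v_i α_i^2 r_i = 9·10·4 + 12·1·2 + 3·4·1 + 8·12·2 + 7·9·7 = 1029 ≡ 2.
  S = (11, 3, 2) ≠ 0, so r is not a codeword (an error is present).
Step 3: locate the error. For a single error e at position i, S_ℓ = v_i·e·α_i^ℓ, so α_err = S_1/S_0.
  S_0^{−1} = 11^{−1} = 6 (mod 13), so α_err = 3·6 = 18 ≡ 5 = α_4. Error position i = 4.
  Consistency check: S_2/S_1 = 2·9 = 18 ≡ 5 = α_err ✓ (single-error assumption holds).
Step 4: error magnitude e = S_0/v_4 = S_0·∏_{j≠4}(α_4 − α_j) = 11·5 = 55 ≡ 3 (mod 13).
Step 5: correct position 4: c_4 = r_4 − e = 2 − 3 ≡ 12 (mod 13). Hence c = [4, 2, 1, 12, 7].
  Check: interpolating c through the α_i gives m(x) = 6 + 9·x (degree < 2) with m(α_i) = c_i for every i, so c is indeed a codeword.


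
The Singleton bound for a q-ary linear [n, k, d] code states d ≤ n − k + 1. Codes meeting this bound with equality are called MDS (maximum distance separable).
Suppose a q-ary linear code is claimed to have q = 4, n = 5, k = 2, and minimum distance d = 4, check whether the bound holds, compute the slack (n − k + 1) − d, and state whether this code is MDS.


Singleton RHS = n − k + 1 = 4, slack = 0, bound satisfied, MDS.

Singleton bound: d ≤ n − k + 1.
Here n = 5, k = 2, so n − k + 1 = 4.
Given d = 4, check d ≤ 4: YES.
Slack = (n − k + 1) − d = 0.
The code is MDS (slack = 0).
Description: the claimed parameters are [5, 2, 4]_4; such a code would be MDS (meets Singleton bound).


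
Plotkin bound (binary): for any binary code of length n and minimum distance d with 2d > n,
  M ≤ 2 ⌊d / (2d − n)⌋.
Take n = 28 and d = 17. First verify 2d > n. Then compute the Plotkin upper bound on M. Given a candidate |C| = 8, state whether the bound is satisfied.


Plotkin bound M ≤ 4; given |C| = 8 > bound (violated).

Check applicability: 2d = 34, n = 28.
2d − n = 6 > 0, so Plotkin applies.
Compute d/(2d−n) = 17/6 ≈ 2.8333.
⌊d/(2d−n)⌋ = 2.
Plotkin bound: M ≤ 2·2 = 4.
Given |C| = 8, check: VIOLATED.
This |C| is above the Plotkin bound, so no binary code with n = 28, d = 17 and 8 codewords exists.


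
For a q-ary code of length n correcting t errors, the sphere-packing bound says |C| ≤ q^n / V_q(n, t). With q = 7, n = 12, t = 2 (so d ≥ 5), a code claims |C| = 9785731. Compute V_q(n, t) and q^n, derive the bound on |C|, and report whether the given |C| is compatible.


V_q(n, t) = 2449, q^n = 13841287201, Hamming bound = 5651811, |C| = 9785731 > bound (violated).

Step 1: Compute V_q(n, t) = Σ_{j=0}^2 C(n, j) (q−1)^j.
  j = 0: C(12,0)·(6)^0 = 1·1 = 1.
  j = 1: C(12,1)·(6)^1 = 12·6 = 72.
  j = 2: C(12,2)·(6)^2 = 66·36 = 2376.
  V_q(n, t) = 1 + 72 + 2376 = 2449.
Step 2: q^n = 7^12 = 13841287201.
Step 3: Hamming bound ⌊q^n / V_q(n,t)⌋ = ⌊13841287201/2449⌋ = 5651811.
Step 4: Compare |C| = 9785731 to 5651811: violated.
The claimed |C| lies above the Hamming bound, so no 7-ary code of length 12 with d ≥ 5 can have 9785731 codewords.


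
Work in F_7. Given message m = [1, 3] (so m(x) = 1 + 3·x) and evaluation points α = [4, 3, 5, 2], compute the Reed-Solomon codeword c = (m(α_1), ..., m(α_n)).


c = [6, 3, 2, 0]

Message polynomial: m(x) = 1 + 3·x (mod 7).
For each evaluation point α_i, compute m(α_i) mod 7:
  α_1 = 4: Horner steps 3 → 6, so m(4) = 6.
  α_2 = 3: Horner steps 3 → 3, so m(3) = 3.
  α_3 = 5: Horner steps 3 → 2, so m(5) = 2.
  α_4 = 2: Horner steps 3 → 0, so m(2) = 0.
Codeword c = [6, 3, 2, 0] ∈ F_7^4.


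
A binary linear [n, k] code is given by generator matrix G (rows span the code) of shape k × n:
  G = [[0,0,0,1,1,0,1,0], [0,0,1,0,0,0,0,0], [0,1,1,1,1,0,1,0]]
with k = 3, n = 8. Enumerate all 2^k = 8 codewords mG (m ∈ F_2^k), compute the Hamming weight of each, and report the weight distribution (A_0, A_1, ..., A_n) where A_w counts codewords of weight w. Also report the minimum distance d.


Weight distribution: A_0 = 1, A_1 = 2, A_2 = 1, A_3 = 1, A_4 = 2, A_5 = 1. Minimum distance d = 1.

Enumerate all 2^3 = 8 messages m ∈ F_2^3.
For each, compute codeword c = mG in F_2^8, then tally its weight.
  m = 000 → c = 00000000, weight = 0.
  m = 100 → c = 00011010, weight = 3.
  m = 010 → c = 00100000, weight = 1.
  m = 110 → c = 00111010, weight = 4.
  m = 001 → c = 01111010, weight = 5.
  m = 101 → c = 01100000, weight = 2.
  m = 011 → c = 01011010, weight = 4.
  m = 111 → c = 01000000, weight = 1.
Tally weights:
  weight 0: 1 codewords.
  weight 1: 2 codewords.
  weight 2: 1 codewords.
  weight 3: 1 codewords.
  weight 4: 2 codewords.
  weight 5: 1 codewords.
Minimum distance d = smallest w > 0 with A_w > 0 = 1.
Sanity: Σ A_w = 8 = 2^3 = 8 ✓.


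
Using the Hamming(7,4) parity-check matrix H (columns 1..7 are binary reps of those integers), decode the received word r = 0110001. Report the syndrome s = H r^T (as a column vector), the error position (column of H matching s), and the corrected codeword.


s = (1, 1, 0)^T, error position = 6, corrected codeword c = 0110011

Compute s = H r^T mod 2 one row at a time:
  s_1 = 0 + 0 + 0 + 1 = 1 ≡ 1 (mod 2).
  s_2 = 1 + 1 + 0 + 1 = 3 ≡ 1 (mod 2).
  s_3 = 0 + 1 + 0 + 1 = 2 ≡ 0 (mod 2).
s = (1, 1, 0)^T — this equals column 6 of H (binary 110), so error is at position 6.
Correct: flip bit 6 of r = 0110001 to get c = 0110011.


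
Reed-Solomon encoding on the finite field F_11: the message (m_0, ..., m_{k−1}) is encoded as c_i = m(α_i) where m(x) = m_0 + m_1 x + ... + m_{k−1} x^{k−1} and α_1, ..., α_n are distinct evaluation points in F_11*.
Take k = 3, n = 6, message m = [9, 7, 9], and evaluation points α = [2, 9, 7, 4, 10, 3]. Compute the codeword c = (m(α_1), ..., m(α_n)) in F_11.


c = [4, 9, 4, 5, 0, 1]

Message polynomial: m(x) = 9 + 7·x + 9·x^2 (mod 11).
For each evaluation point α_i, compute m(α_i) mod 11:
  α_1 = 2: Horner steps 9 → 3 → 4, so m(2) = 4.
  α_2 = 9: Horner steps 9 → 0 → 9, so m(9) = 9.
  α_3 = 7: Horner steps 9 → 4 → 4, so m(7) = 4.
  α_4 = 4: Horner steps 9 → 10 → 5, so m(4) = 5.
  α_5 = 10: Horner steps 9 → 9 → 0, so m(10) = 0.
  α_6 = 3: Horner steps 9 → 1 → 1, so m(3) = 1.
Codeword c = [4, 9, 4, 5, 0, 1] ∈ F_11^6.


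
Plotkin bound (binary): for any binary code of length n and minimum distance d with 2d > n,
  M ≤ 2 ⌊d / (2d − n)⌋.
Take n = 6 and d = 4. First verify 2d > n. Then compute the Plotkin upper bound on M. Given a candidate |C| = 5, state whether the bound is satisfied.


Plotkin bound M ≤ 4; given |C| = 5 > bound (violated).

Check applicability: 2d = 8, n = 6.
2d − n = 2 > 0, so Plotkin applies.
Compute d/(2d−n) = 4/2 ≈ 2.0000.
⌊d/(2d−n)⌋ = 2.
Plotkin bound: M ≤ 2·2 = 4.
Given |C| = 5, check: VIOLATED.
This |C| is above the Plotkin bound, so no binary code with n = 6, d = 4 and 5 codewords exists.


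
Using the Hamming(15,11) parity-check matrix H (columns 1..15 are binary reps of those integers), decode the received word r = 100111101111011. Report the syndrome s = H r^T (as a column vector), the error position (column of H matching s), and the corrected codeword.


s = (0, 1, 0, 0)^T, error position = 4, corrected codeword c = 100011101111011

Compute s = H r^T mod 2 one row at a time:
  s_1 = 0 + 1 + 1 + 1 + 1 + 0 + 1 + 1 = 6 ≡ 0 (mod 2).
  s_2 = 1 + 1 + 1 + 1 + 1 + 0 + 1 + 1 = 7 ≡ 1 (mod 2).
  s_3 = 0 + 0 + 1 + 1 + 1 + 1 + 1 + 1 = 6 ≡ 0 (mod 2).
  s_4 = 1 + 0 + 1 + 1 + 1 + 1 + 0 + 1 = 6 ≡ 0 (mod 2).
s = (0, 1, 0, 0)^T — this equals column 4 of H (binary 0100), so error is at position 4.
Correct: flip bit 4 of r = 100111101111011 to get c = 100011101111011.


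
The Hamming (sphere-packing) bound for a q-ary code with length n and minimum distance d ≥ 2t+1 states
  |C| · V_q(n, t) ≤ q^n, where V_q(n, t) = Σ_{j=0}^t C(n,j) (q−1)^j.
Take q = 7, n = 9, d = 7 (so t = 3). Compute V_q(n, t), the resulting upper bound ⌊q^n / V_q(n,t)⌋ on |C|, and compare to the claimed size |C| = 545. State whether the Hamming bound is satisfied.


V_q(n, t) = 19495, q^n = 40353607, Hamming bound = 2069, |C| = 545 ≤ bound (satisfied).

Step 1: Compute V_q(n, t) = Σ_{j=0}^3 C(n, j) (q−1)^j.
  j = 0: C(9,0)·(6)^0 = 1·1 = 1.
  j = 1: C(9,1)·(6)^1 = 9·6 = 54.
  j = 2: C(9,2)·(6)^2 = 36·36 = 1296.
  j = 3: C(9,3)·(6)^3 = 84·216 = 18144.
  V_q(n, t) = 1 + 54 + 1296 + 18144 = 19495.
Step 2: q^n = 7^9 = 40353607.
Step 3: Hamming bound ⌊q^n / V_q(n,t)⌋ = ⌊40353607/19495⌋ = 2069.
Step 4: Compare |C| = 545 to 2069: satisfied.
The claimed |C| lies below the Hamming bound.


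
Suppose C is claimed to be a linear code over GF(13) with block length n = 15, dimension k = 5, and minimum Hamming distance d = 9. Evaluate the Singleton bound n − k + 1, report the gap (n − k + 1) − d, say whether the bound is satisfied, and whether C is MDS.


Singleton RHS = n − k + 1 = 11, slack = 2, bound satisfied, not MDS.

Singleton bound: d ≤ n − k + 1.
Here n = 15, k = 5, so n − k + 1 = 11.
Given d = 9, check d ≤ 11: YES.
Slack = (n − k + 1) − d = 2.
The code is NOT MDS (slack = 2 > 0).
Description: the claimed parameters are [15, 5, 9]_13; such a code would be non-MDS.


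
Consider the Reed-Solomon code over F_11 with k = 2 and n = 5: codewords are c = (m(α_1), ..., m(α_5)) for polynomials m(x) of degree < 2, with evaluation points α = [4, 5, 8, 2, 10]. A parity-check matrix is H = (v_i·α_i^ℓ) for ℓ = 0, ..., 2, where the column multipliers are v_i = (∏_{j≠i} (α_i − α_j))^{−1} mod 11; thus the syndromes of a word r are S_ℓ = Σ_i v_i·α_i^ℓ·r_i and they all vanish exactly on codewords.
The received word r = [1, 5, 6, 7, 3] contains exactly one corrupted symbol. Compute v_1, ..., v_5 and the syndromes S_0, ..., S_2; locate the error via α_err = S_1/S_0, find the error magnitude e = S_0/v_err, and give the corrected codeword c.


S = (7, 3, 6), error at position 4, error magnitude e = 3, c = [1, 5, 6, 4, 3].

Step 1: column multipliers v_i = (∏_{j≠i}(α_i − α_j))^{−1} mod 11.
  i = 1 (α = 4): (4−5)(4−8)(4−2)(4−10) = (−1)·(−4)·2·(−6) = −48 ≡ 7, so v_1 = 7^{−1} = 8 (mod 11).
  i = 2 (α = 5): (5−4)(5−8)(5−2)(5−10) = 1·(−3)·3·(−5) = 45 ≡ 1, so v_2 = 1^{−1} = 1 (mod 11).
  i = 3 (α = 8): (8−4)(8−5)(8−2)(8−10) = 4·3·6·(−2) = −144 ≡ 10, so v_3 = 10^{−1} = 10 (mod 11).
  i = 4 (α = 2): (2−4)(2−5)(2−8)(2−10) = (−2)·(−3)·(−6)·(−8) = 288 ≡ 2, so v_4 = 2^{−1} = 6 (mod 11).
  i = 5 (α = 10): (10−4)(10−5)(10−8)(10−2) = 6·5·2·8 = 480 ≡ 7, so v_5 = 7^{−1} = 8 (mod 11).
  v = [8, 1, 10, 6, 8].
Step 2: syndromes of r = [1, 5, 6, 7, 3] (all sums mod 11).
  S_0 = Σ v_i r_i = 8·1 + 1·5 + 10·6 + 6·7 + 8·3 = 139 ≡ 7.
  S_1 = Σ v_i α_i r_i = 8·4·1 + 1·5·5 + 10·8·6 + 6·2·7 + 8·10·3 = 861 ≡ 3.
  α_i^2 mod 11 = [5, 3, 9, 4, 1].
  S_2 = Σ v_i α_i^2 r_i = 8·5·1 + 1·3·5 + 10·9·6 + 6·4·7 + 8·1·3 = 787 ≡ 6.
  S = (7, 3, 6) ≠ 0, so r is not a codeword (an error is present).
Step 3: locate the error. For a single error e at position i, S_ℓ = v_i·e·α_i^ℓ, so α_err = S_1/S_0.
  S_0^{−1} = 7^{−1} = 8 (mod 11), so α_err = 3·8 = 24 ≡ 2 = α_4. Error position i = 4.
  Consistency check: S_2/S_1 = 6·4 = 24 ≡ 2 = α_err ✓ (single-error assumption holds).
Step 4: error magnitude e = S_0/v_4 = S_0·∏_{j≠4}(α_4 − α_j) = 7·2 = 14 ≡ 3 (mod 11).
Step 5: correct position 4: c_4 = r_4 − e = 7 − 3 ≡ 4 (mod 11). Hence c = [1, 5, 6, 4, 3].
  Check: interpolating c through the α_i gives m(x) = 7 + 4·x (degree < 2) with m(α_i) = c_i for every i, so c is indeed a codeword.


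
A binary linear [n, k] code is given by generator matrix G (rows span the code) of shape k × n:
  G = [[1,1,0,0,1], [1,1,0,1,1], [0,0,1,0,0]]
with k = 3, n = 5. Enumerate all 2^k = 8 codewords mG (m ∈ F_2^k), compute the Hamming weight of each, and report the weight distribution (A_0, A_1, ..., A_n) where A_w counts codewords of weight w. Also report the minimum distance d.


Weight distribution: A_0 = 1, A_1 = 2, A_2 = 1, A_3 = 1, A_4 = 2, A_5 = 1. Minimum distance d = 1.

Enumerate all 2^3 = 8 messages m ∈ F_2^3.
For each, compute codeword c = mG in F_2^5, then tally its weight.
  m = 000 → c = 00000, weight = 0.
  m = 100 → c = 11001, weight = 3.
  m = 010 → c = 11011, weight = 4.
  m = 110 → c = 00010, weight = 1.
  m = 001 → c = 00100, weight = 1.
  m = 101 → c = 11101, weight = 4.
  m = 011 → c = 11111, weight = 5.
  m = 111 → c = 00110, weight = 2.
Tally weights:
  weight 0: 1 codewords.
  weight 1: 2 codewords.
  weight 2: 1 codewords.
  weight 3: 1 codewords.
  weight 4: 2 codewords.
  weight 5: 1 codewords.
Minimum distance d = smallest w > 0 with A_w > 0 = 1.
Sanity: Σ A_w = 8 = 2^3 = 8 ✓.


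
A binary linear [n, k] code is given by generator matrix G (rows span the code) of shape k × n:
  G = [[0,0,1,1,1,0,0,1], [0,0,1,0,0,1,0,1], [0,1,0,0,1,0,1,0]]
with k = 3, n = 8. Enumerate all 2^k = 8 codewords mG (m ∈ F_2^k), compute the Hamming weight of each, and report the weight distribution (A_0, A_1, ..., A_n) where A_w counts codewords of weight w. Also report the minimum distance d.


Weight distribution: A_0 = 1, A_3 = 3, A_4 = 2, A_5 = 1, A_6 = 1. Minimum distance d = 3.

Enumerate all 2^3 = 8 messages m ∈ F_2^3.
For each, compute codeword c = mG in F_2^8, then tally its weight.
  m = 000 → c = 00000000, weight = 0.
  m = 100 → c = 00111001, weight = 4.
  m = 010 → c = 00100101, weight = 3.
  m = 110 → c = 00011100, weight = 3.
  m = 001 → c = 01001010, weight = 3.
  m = 101 → c = 01110011, weight = 5.
  m = 011 → c = 01101111, weight = 6.
  m = 111 → c = 01010110, weight = 4.
Tally weights:
  weight 0: 1 codewords.
  weight 3: 3 codewords.
  weight 4: 2 codewords.
  weight 5: 1 codewords.
  weight 6: 1 codewords.
Minimum distance d = smallest w > 0 with A_w > 0 = 3.
Sanity: Σ A_w = 8 = 2^3 = 8 ✓.


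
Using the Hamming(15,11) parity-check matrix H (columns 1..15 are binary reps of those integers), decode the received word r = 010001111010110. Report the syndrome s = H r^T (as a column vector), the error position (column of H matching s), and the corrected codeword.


s = (1, 0, 1, 0)^T, error position = 10, corrected codeword c = 010001111110110

Compute s = H r^T mod 2 one row at a time:
  s_1 = 1 + 1 + 0 + 1 + 0 + 1 + 1 + 0 = 5 ≡ 1 (mod 2).
  s_2 = 0 + 0 + 1 + 1 + 0 + 1 + 1 + 0 = 4 ≡ 0 (mod 2).
  s_3 = 1 + 0 + 1 + 1 + 0 + 1 + 1 + 0 = 5 ≡ 1 (mod 2).
  s_4 = 0 + 0 + 0 + 1 + 1 + 1 + 1 + 0 = 4 ≡ 0 (mod 2).
s = (1, 0, 1, 0)^T — this equals column 10 of H (binary 1010), so error is at position 10.
Correct: flip bit 10 of r = 010001111010110 to get c = 010001111110110.


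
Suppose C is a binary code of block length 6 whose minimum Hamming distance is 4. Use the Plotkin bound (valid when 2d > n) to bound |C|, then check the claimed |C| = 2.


Plotkin bound M ≤ 4; given |C| = 2 ≤ bound (satisfied).

Check applicability: 2d = 8, n = 6.
2d − n = 2 > 0, so Plotkin applies.
Compute d/(2d−n) = 4/2 ≈ 2.0000.
⌊d/(2d−n)⌋ = 2.
Plotkin bound: M ≤ 2·2 = 4.
Given |C| = 2, check: satisfied.
This |C| is below the Plotkin bound.


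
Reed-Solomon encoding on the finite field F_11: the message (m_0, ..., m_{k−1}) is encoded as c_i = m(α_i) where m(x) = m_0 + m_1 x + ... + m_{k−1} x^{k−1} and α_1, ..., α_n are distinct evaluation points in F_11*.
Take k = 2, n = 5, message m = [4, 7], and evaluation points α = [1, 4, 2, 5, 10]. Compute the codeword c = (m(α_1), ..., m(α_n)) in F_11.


c = [0, 10, 7, 6, 8]

Message polynomial: m(x) = 4 + 7·x (mod 11).
For each evaluation point α_i, compute m(α_i) mod 11:
  α_1 = 1: Horner steps 7 → 0, so m(1) = 0.
  α_2 = 4: Horner steps 7 → 10, so m(4) = 10.
  α_3 = 2: Horner steps 7 → 7, so m(2) = 7.
  α_4 = 5: Horner steps 7 → 6, so m(5) = 6.
  α_5 = 10: Horner steps 7 → 8, so m(10) = 8.
Codeword c = [0, 10, 7, 6, 8] ∈ F_11^5.


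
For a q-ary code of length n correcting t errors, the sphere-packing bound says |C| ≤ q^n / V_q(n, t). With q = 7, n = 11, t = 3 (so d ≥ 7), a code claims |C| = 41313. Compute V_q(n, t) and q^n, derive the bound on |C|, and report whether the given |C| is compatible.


V_q(n, t) = 37687, q^n = 1977326743, Hamming bound = 52467, |C| = 41313 ≤ bound (satisfied).

Step 1: Compute V_q(n, t) = Σ_{j=0}^3 C(n, j) (q−1)^j.
  j = 0: C(11,0)·(6)^0 = 1·1 = 1.
  j = 1: C(11,1)·(6)^1 = 11·6 = 66.
  j = 2: C(11,2)·(6)^2 = 55·36 = 1980.
  j = 3: C(11,3)·(6)^3 = 165·216 = 35640.
  V_q(n, t) = 1 + 66 + 1980 + 35640 = 37687.
Step 2: q^n = 7^11 = 1977326743.
Step 3: Hamming bound ⌊q^n / V_q(n,t)⌋ = ⌊1977326743/37687⌋ = 52467.
Step 4: Compare |C| = 41313 to 52467: satisfied.
The claimed |C| lies below the Hamming bound.


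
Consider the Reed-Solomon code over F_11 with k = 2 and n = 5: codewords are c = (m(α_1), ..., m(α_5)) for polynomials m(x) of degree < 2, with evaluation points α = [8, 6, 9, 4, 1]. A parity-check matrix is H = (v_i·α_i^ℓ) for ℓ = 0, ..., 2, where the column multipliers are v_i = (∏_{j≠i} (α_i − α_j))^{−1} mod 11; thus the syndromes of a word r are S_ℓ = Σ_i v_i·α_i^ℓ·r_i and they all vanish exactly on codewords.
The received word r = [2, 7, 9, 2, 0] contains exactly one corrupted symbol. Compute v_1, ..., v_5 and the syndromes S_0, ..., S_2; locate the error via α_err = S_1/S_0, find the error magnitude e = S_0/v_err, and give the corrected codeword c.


S = (10, 3, 2), error at position 1, error magnitude e = 1, c = [1, 7, 9, 2, 0].

Step 1: column multipliers v_i = (∏_{j≠i}(α_i − α_j))^{−1} mod 11.
  i = 1 (α = 8): (8−6)(8−9)(8−4)(8−1) = 2·(−1)·4·7 = −56 ≡ 10, so v_1 = 10^{−1} = 10 (mod 11).
  i = 2 (α = 6): (6−8)(6−9)(6−4)(6−1) = (−2)·(−3)·2·5 = 60 ≡ 5, so v_2 = 5^{−1} = 9 (mod 11).
  i = 3 (α = 9): (9−8)(9−6)(9−4)(9−1) = 1·3·5·8 = 120 ≡ 10, so v_3 = 10^{−1} = 10 (mod 11).
  i = 4 (α = 4): (4−8)(4−6)(4−9)(4−1) = (−4)·(−2)·(−5)·3 = −120 ≡ 1, so v_4 = 1^{−1} = 1 (mod 11).
  i = 5 (α = 1): (1−8)(1−6)(1−9)(1−4) = (−7)·(−5)·(−8)·(−3) = 840 ≡ 4, so v_5 = 4^{−1} = 3 (mod 11).
  v = [10, 9, 10, 1, 3].
Step 2: syndromes of r = [2, 7, 9, 2, 0] (all sums mod 11).
  S_0 = Σ v_i r_i = 10·2 + 9·7 + 10·9 + 1·2 + 3·0 = 175 ≡ 10.
  S_1 = Σ v_i α_i r_i = 10·8·2 + 9·6·7 + 10·9·9 + 1·4·2 + 3·1·0 = 1356 ≡ 3.
  α_i^2 mod 11 = [9, 3, 4, 5, 1].
  S_2 = Σ v_i α_i^2 r_i = 10·9·2 + 9·3·7 + 10·4·9 + 1·5·2 + 3·1·0 = 739 ≡ 2.
  S = (10, 3, 2) ≠ 0, so r is not a codeword (an error is present).
Step 3: locate the error. For a single error e at position i, S_ℓ = v_i·e·α_i^ℓ, so α_err = S_1/S_0.
  S_0^{−1} = 10^{−1} = 10 (mod 11), so α_err = 3·10 = 30 ≡ 8 = α_1. Error position i = 1.
  Consistency check: S_2/S_1 = 2·4 = 8 ≡ 8 = α_err ✓ (single-error assumption holds).
Step 4: error magnitude e = S_0/v_1 = S_0·∏_{j≠1}(α_1 − α_j) = 10·10 = 100 ≡ 1 (mod 11).
Step 5: correct position 1: c_1 = r_1 − e = 2 − 1 ≡ 1 (mod 11). Hence c = [1, 7, 9, 2, 0].
  Check: interpolating c through the α_i gives m(x) = 3 + 8·x (degree < 2) with m(α_i) = c_i for every i, so c is indeed a codeword.


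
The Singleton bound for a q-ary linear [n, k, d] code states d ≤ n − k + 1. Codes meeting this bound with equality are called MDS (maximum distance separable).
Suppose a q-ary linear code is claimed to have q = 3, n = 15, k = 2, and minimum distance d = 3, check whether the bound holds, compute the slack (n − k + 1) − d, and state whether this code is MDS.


Singleton RHS = n − k + 1 = 14, slack = 11, bound satisfied, not MDS.

Singleton bound: d ≤ n − k + 1.
Here n = 15, k = 2, so n − k + 1 = 14.
Given d = 3, check d ≤ 14: YES.
Slack = (n − k + 1) − d = 11.
The code is NOT MDS (slack = 11 > 0).
Description: the claimed parameters are [15, 2, 3]_3; such a code would be non-MDS.


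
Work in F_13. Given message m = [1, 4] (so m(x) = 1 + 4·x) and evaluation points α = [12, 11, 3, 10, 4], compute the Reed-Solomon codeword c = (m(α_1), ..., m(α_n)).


c = [10, 6, 0, 2, 4]

Message polynomial: m(x) = 1 + 4·x (mod 13).
For each evaluation point α_i, compute m(α_i) mod 13:
  α_1 = 12: Horner steps 4 → 10, so m(12) = 10.
  α_2 = 11: Horner steps 4 → 6, so m(11) = 6.
  α_3 = 3: Horner steps 4 → 0, so m(3) = 0.
  α_4 = 10: Horner steps 4 → 2, so m(10) = 2.
  α_5 = 4: Horner steps 4 → 4, so m(4) = 4.
Codeword c = [10, 6, 0, 2, 4] ∈ F_13^5.


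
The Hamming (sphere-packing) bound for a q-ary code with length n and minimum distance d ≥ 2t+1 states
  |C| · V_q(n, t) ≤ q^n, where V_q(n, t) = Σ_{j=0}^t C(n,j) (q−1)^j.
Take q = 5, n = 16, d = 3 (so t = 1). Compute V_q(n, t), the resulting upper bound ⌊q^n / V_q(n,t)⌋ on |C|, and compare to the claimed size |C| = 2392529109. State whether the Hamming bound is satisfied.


V_q(n, t) = 65, q^n = 152587890625, Hamming bound = 2347506009, |C| = 2392529109 > bound (violated).

Step 1: Compute V_q(n, t) = Σ_{j=0}^1 C(n, j) (q−1)^j.
  j = 0: C(16,0)·(4)^0 = 1·1 = 1.
  j = 1: C(16,1)·(4)^1 = 16·4 = 64.
  V_q(n, t) = 1 + 64 = 65.
Step 2: q^n = 5^16 = 152587890625.
Step 3: Hamming bound ⌊q^n / V_q(n,t)⌋ = ⌊152587890625/65⌋ = 2347506009.
Step 4: Compare |C| = 2392529109 to 2347506009: violated.
The claimed |C| lies above the Hamming bound, so no 5-ary code of length 16 with d ≥ 3 can have 2392529109 codewords.


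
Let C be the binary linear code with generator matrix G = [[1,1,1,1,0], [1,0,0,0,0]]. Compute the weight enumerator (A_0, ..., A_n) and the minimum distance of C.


Weight distribution: A_0 = 1, A_1 = 1, A_3 = 1, A_4 = 1. Minimum distance d = 1.

Enumerate all 2^2 = 4 messages m ∈ F_2^2.
For each, compute codeword c = mG in F_2^5, then tally its weight.
  m = 00 → c = 00000, weight = 0.
  m = 10 → c = 11110, weight = 4.
  m = 01 → c = 10000, weight = 1.
  m = 11 → c = 01110, weight = 3.
Tally weights:
  weight 0: 1 codewords.
  weight 1: 1 codewords.
  weight 3: 1 codewords.
  weight 4: 1 codewords.
Minimum distance d = smallest w > 0 with A_w > 0 = 1.
Sanity: Σ A_w = 4 = 2^2 = 4 ✓.


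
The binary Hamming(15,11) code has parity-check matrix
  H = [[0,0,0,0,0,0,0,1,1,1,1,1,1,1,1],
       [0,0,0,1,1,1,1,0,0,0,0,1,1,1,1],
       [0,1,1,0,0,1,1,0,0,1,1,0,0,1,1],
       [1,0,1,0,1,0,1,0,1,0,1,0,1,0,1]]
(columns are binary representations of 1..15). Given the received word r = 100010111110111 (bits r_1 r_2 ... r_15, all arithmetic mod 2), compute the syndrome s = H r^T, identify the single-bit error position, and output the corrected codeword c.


s = (1, 1, 1, 1)^T, error position = 15, corrected codeword c = 100010111110110

Compute s = H r^T mod 2 one row at a time:
  s_1 = 1 + 1 + 1 + 1 + 0 + 1 + 1 + 1 = 7 ≡ 1 (mod 2).
  s_2 = 0 + 1 + 0 + 1 + 0 + 1 + 1 + 1 = 5 ≡ 1 (mod 2).
  s_3 = 0 + 0 + 0 + 1 + 1 + 1 + 1 + 1 = 5 ≡ 1 (mod 2).
  s_4 = 1 + 0 + 1 + 1 + 1 + 1 + 1 + 1 = 7 ≡ 1 (mod 2).
s = (1, 1, 1, 1)^T — this equals column 15 of H (binary 1111), so error is at position 15.
Correct: flip bit 15 of r = 100010111110111 to get c = 100010111110110.


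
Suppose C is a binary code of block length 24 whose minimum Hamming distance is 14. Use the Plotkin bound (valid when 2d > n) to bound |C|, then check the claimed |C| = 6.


Plotkin bound M ≤ 6; given |C| = 6 ≤ bound (satisfied).

Check applicability: 2d = 28, n = 24.
2d − n = 4 > 0, so Plotkin applies.
Compute d/(2d−n) = 14/4 ≈ 3.5000.
⌊d/(2d−n)⌋ = 3.
Plotkin bound: M ≤ 2·3 = 6.
Given |C| = 6, check: satisfied.
This |C| is at the Plotkin bound.


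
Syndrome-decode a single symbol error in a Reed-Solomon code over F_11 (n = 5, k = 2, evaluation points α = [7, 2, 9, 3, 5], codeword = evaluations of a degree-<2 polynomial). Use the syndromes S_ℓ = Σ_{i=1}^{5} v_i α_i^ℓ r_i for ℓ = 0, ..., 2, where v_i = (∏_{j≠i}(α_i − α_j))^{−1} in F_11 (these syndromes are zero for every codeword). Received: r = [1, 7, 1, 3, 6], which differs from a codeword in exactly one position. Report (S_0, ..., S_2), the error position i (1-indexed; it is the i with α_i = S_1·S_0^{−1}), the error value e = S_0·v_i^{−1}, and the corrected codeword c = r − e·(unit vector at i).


S = (10, 4, 6), error at position 1, error magnitude e = 3, c = [9, 7, 1, 3, 6].

Step 1: column multipliers v_i = (∏_{j≠i}(α_i − α_j))^{−1} mod 11.
  i = 1 (α = 7): (7−2)(7−9)(7−3)(7−5) = 5·(−2)·4·2 = −80 ≡ 8, so v_1 = 8^{−1} = 7 (mod 11).
  i = 2 (α = 2): (2−7)(2−9)(2−3)(2−5) = (−5)·(−7)·(−1)·(−3) = 105 ≡ 6, so v_2 = 6^{−1} = 2 (mod 11).
  i = 3 (α = 9): (9−7)(9−2)(9−3)(9−5) = 2·7·6·4 = 336 ≡ 6, so v_3 = 6^{−1} = 2 (mod 11).
  i = 4 (α = 3): (3−7)(3−2)(3−9)(3−5) = (−4)·1·(−6)·(−2) = −48 ≡ 7, so v_4 = 7^{−1} = 8 (mod 11).
  i = 5 (α = 5): (5−7)(5−2)(5−9)(5−3) = (−2)·3·(−4)·2 = 48 ≡ 4, so v_5 = 4^{−1} = 3 (mod 11).
  v = [7, 2, 2, 8, 3].
Step 2: syndromes of r = [1, 7, 1, 3, 6] (all sums mod 11).
  S_0 = Σ v_i r_i = 7·1 + 2·7 + 2·1 + 8·3 + 3·6 = 65 ≡ 10.
  S_1 = Σ v_i α_i r_i = 7·7·1 + 2·2·7 + 2·9·1 + 8·3·3 + 3·5·6 = 257 ≡ 4.
  α_i^2 mod 11 = [5, 4, 4, 9, 3].
  S_2 = Σ v_i α_i^2 r_i = 7·5·1 + 2·4·7 + 2·4·1 + 8·9·3 + 3·3·6 = 369 ≡ 6.
  S = (10, 4, 6) ≠ 0, so r is not a codeword (an error is present).
Step 3: locate the error. For a single error e at position i, S_ℓ = v_i·e·α_i^ℓ, so α_err = S_1/S_0.
  S_0^{−1} = 10^{−1} = 10 (mod 11), so α_err = 4·10 = 40 ≡ 7 = α_1. Error position i = 1.
  Consistency check: S_2/S_1 = 6·3 = 18 ≡ 7 = α_err ✓ (single-error assumption holds).
Step 4: error magnitude e = S_0/v_1 = S_0·∏_{j≠1}(α_1 − α_j) = 10·8 = 80 ≡ 3 (mod 11).
Step 5: correct position 1: c_1 = r_1 − e = 1 − 3 ≡ 9 (mod 11). Hence c = [9, 7, 1, 3, 6].
  Check: interpolating c through the α_i gives m(x) = 4 + 7·x (degree < 2) with m(α_i) = c_i for every i, so c is indeed a codeword.


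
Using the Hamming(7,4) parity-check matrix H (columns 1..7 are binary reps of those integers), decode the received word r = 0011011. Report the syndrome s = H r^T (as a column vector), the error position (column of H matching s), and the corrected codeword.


s = (1, 1, 0)^T, error position = 6, corrected codeword c = 0011001

Compute s = H r^T mod 2 one row at a time:
  s_1 = 1 + 0 + 1 + 1 = 3 ≡ 1 (mod 2).
  s_2 = 0 + 1 + 1 + 1 = 3 ≡ 1 (mod 2).
  s_3 = 0 + 1 + 0 + 1 = 2 ≡ 0 (mod 2).
s = (1, 1, 0)^T — this equals column 6 of H (binary 110), so error is at position 6.
Correct: flip bit 6 of r = 0011011 to get c = 0011001.


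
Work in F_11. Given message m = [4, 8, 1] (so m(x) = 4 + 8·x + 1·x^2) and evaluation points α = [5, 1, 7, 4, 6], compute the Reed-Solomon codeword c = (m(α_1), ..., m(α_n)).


c = [3, 2, 10, 8, 0]

Message polynomial: m(x) = 4 + 8·x + 1·x^2 (mod 11).
For each evaluation point α_i, compute m(α_i) mod 11:
  α_1 = 5: Horner steps 1 → 2 → 3, so m(5) = 3.
  α_2 = 1: Horner steps 1 → 9 → 2, so m(1) = 2.
  α_3 = 7: Horner steps 1 → 4 → 10, so m(7) = 10.
  α_4 = 4: Horner steps 1 → 1 → 8, so m(4) = 8.
  α_5 = 6: Horner steps 1 → 3 → 0, so m(6) = 0.
Codeword c = [3, 2, 10, 8, 0] ∈ F_11^5.


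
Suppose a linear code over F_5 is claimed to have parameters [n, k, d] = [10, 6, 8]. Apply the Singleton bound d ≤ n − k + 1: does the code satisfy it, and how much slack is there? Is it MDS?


Singleton RHS = n − k + 1 = 5, slack = -3, bound violated (no such code; not MDS).

Singleton bound: d ≤ n − k + 1.
Here n = 10, k = 6, so n − k + 1 = 5.
Given d = 8, check d ≤ 5: NO.
Slack = (n − k + 1) − d = -3.
The slack is negative: d = 8 exceeds n − k + 1 = 5 by 3, so the Singleton bound is violated and no linear [10, 6, 8]_5 code can exist. In particular it is not MDS (MDS requires d = n − k + 1 exactly).
Description: the claimed parameters are [10, 6, 8]_5; such a code would be impossible (violates the Singleton bound).


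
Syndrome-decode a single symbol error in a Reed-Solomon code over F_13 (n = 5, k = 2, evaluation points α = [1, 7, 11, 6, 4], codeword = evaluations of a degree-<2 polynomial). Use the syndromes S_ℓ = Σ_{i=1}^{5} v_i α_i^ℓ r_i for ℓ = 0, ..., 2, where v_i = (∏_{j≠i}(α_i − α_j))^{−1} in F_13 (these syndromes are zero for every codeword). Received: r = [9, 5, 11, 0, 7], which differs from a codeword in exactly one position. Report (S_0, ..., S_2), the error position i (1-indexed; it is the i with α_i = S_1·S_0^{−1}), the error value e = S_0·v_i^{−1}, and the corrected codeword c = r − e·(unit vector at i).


S = (5, 4, 11), error at position 4, error magnitude e = 3, c = [9, 5, 11, 10, 7].

Step 1: column multipliers v_i = (∏_{j≠i}(α_i − α_j))^{−1} mod 13.
  i = 1 (α = 1): (1−7)(1−11)(1−6)(1−4) = (−6)·(−10)·(−5)·(−3) = 900 ≡ 3, so v_1 = 3^{−1} = 9 (mod 13).
  i = 2 (α = 7): (7−1)(7−11)(7−6)(7−4) = 6·(−4)·1·3 = −72 ≡ 6, so v_2 = 6^{−1} = 11 (mod 13).
  i = 3 (α = 11): (11−1)(11−7)(11−6)(11−4) = 10·4·5·7 = 1400 ≡ 9, so v_3 = 9^{−1} = 3 (mod 13).
  i = 4 (α = 6): (6−1)(6−7)(6−11)(6−4) = 5·(−1)·(−5)·2 = 50 ≡ 11, so v_4 = 11^{−1} = 6 (mod 13).
  i = 5 (α = 4): (4−1)(4−7)(4−11)(4−6) = 3·(−3)·(−7)·(−2) = −126 ≡ 4, so v_5 = 4^{−1} = 10 (mod 13).
  v = [9, 11, 3, 6, 10].
Step 2: syndromes of r = [9, 5, 11, 0, 7] (all sums mod 13).
  S_0 = Σ v_i r_i = 9·9 + 11·5 + 3·11 + 6·0 + 10·7 = 239 ≡ 5.
  S_1 = Σ v_i α_i r_i = 9·1·9 + 11·7·5 + 3·11·11 + 6·6·0 + 10·4·7 = 1109 ≡ 4.
  α_i^2 mod 13 = [1, 10, 4, 10, 3].
  S_2 = Σ v_i α_i^2 r_i = 9·1·9 + 11·10·5 + 3·4·11 + 6·10·0 + 10·3·7 = 973 ≡ 11.
  S = (5, 4, 11) ≠ 0, so r is not a codeword (an error is present).
Step 3: locate the error. For a single error e at position i, S_ℓ = v_i·e·α_i^ℓ, so α_err = S_1/S_0.
  S_0^{−1} = 5^{−1} = 8 (mod 13), so α_err = 4·8 = 32 ≡ 6 = α_4. Error position i = 4.
  Consistency check: S_2/S_1 = 11·10 = 110 ≡ 6 = α_err ✓ (single-error assumption holds).
Step 4: error magnitude e = S_0/v_4 = S_0·∏_{j≠4}(α_4 − α_j) = 5·11 = 55 ≡ 3 (mod 13).
Step 5: correct position 4: c_4 = r_4 − e = 0 − 3 ≡ 10 (mod 13). Hence c = [9, 5, 11, 10, 7].
  Check: interpolating c through the α_i gives m(x) = 1 + 8·x (degree < 2) with m(α_i) = c_i for every i, so c is indeed a codeword.


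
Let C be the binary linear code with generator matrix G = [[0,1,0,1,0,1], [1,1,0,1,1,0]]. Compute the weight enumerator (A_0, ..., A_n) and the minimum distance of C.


Weight distribution: A_0 = 1, A_3 = 2, A_4 = 1. Minimum distance d = 3.

Enumerate all 2^2 = 4 messages m ∈ F_2^2.
For each, compute codeword c = mG in F_2^6, then tally its weight.
  m = 00 → c = 000000, weight = 0.
  m = 10 → c = 010101, weight = 3.
  m = 01 → c = 110110, weight = 4.
  m = 11 → c = 100011, weight = 3.
Tally weights:
  weight 0: 1 codewords.
  weight 3: 2 codewords.
  weight 4: 1 codewords.
Minimum distance d = smallest w > 0 with A_w > 0 = 3.
Sanity: Σ A_w = 4 = 2^2 = 4 ✓.


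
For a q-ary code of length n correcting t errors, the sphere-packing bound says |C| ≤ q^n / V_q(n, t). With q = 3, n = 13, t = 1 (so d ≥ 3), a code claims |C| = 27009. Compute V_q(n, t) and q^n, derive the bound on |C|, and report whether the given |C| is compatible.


V_q(n, t) = 27, q^n = 1594323, Hamming bound = 59049, |C| = 27009 ≤ bound (satisfied).

Step 1: Compute V_q(n, t) = Σ_{j=0}^1 C(n, j) (q−1)^j.
  j = 0: C(13,0)·(2)^0 = 1·1 = 1.
  j = 1: C(13,1)·(2)^1 = 13·2 = 26.
  V_q(n, t) = 1 + 26 = 27.
Step 2: q^n = 3^13 = 1594323.
Step 3: Hamming bound ⌊q^n / V_q(n,t)⌋ = ⌊1594323/27⌋ = 59049.
Step 4: Compare |C| = 27009 to 59049: satisfied.
The claimed |C| lies below the Hamming bound.


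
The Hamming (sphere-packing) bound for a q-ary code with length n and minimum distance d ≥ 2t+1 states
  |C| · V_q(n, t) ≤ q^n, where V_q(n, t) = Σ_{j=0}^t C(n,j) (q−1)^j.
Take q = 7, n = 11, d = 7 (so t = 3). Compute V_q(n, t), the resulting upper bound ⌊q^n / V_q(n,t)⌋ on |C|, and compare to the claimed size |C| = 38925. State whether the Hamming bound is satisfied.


V_q(n, t) = 37687, q^n = 1977326743, Hamming bound = 52467, |C| = 38925 ≤ bound (satisfied).

Step 1: Compute V_q(n, t) = Σ_{j=0}^3 C(n, j) (q−1)^j.
  j = 0: C(11,0)·(6)^0 = 1·1 = 1.
  j = 1: C(11,1)·(6)^1 = 11·6 = 66.
  j = 2: C(11,2)·(6)^2 = 55·36 = 1980.
  j = 3: C(11,3)·(6)^3 = 165·216 = 35640.
  V_q(n, t) = 1 + 66 + 1980 + 35640 = 37687.
Step 2: q^n = 7^11 = 1977326743.
Step 3: Hamming bound ⌊q^n / V_q(n,t)⌋ = ⌊1977326743/37687⌋ = 52467.
Step 4: Compare |C| = 38925 to 52467: satisfied.
The claimed |C| lies below the Hamming bound.


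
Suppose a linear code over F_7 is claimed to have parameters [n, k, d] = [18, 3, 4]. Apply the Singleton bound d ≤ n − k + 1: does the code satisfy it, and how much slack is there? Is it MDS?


Singleton RHS = n − k + 1 = 16, slack = 12, bound satisfied, not MDS.

Singleton bound: d ≤ n − k + 1.
Here n = 18, k = 3, so n − k + 1 = 16.
Given d = 4, check d ≤ 16: YES.
Slack = (n − k + 1) − d = 12.
The code is NOT MDS (slack = 12 > 0).
Description: the claimed parameters are [18, 3, 4]_7; such a code would be non-MDS.


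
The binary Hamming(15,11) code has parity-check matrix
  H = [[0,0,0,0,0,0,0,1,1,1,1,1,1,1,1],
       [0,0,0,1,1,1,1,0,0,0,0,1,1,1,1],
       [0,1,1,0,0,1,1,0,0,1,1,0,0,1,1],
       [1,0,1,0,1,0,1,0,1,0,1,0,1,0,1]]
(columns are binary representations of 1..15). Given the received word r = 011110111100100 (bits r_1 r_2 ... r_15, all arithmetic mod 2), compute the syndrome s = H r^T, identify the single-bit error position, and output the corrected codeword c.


s = (0, 0, 0, 1)^T, error position = 1, corrected codeword c = 111110111100100

Compute s = H r^T mod 2 one row at a time:
  s_1 = 1 + 1 + 1 + 0 + 0 + 1 + 0 + 0 = 4 ≡ 0 (mod 2).
  s_2 = 1 + 1 + 0 + 1 + 0 + 1 + 0 + 0 = 4 ≡ 0 (mod 2).
  s_3 = 1 + 1 + 0 + 1 + 1 + 0 + 0 + 0 = 4 ≡ 0 (mod 2).
  s_4 = 0 + 1 + 1 + 1 + 1 + 0 + 1 + 0 = 5 ≡ 1 (mod 2).
s = (0, 0, 0, 1)^T — this equals column 1 of H (binary 0001), so error is at position 1.
Correct: flip bit 1 of r = 011110111100100 to get c = 111110111100100.


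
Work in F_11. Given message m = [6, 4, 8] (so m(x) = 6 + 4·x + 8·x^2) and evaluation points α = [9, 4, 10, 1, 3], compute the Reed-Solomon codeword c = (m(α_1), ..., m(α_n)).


c = [8, 7, 10, 7, 2]

Message polynomial: m(x) = 6 + 4·x + 8·x^2 (mod 11).
For each evaluation point α_i, compute m(α_i) mod 11:
  α_1 = 9: Horner steps 8 → 10 → 8, so m(9) = 8.
  α_2 = 4: Horner steps 8 → 3 → 7, so m(4) = 7.
  α_3 = 10: Horner steps 8 → 7 → 10, so m(10) = 10.
  α_4 = 1: Horner steps 8 → 1 → 7, so m(1) = 7.
  α_5 = 3: Horner steps 8 → 6 → 2, so m(3) = 2.
Codeword c = [8, 7, 10, 7, 2] ∈ F_11^5.


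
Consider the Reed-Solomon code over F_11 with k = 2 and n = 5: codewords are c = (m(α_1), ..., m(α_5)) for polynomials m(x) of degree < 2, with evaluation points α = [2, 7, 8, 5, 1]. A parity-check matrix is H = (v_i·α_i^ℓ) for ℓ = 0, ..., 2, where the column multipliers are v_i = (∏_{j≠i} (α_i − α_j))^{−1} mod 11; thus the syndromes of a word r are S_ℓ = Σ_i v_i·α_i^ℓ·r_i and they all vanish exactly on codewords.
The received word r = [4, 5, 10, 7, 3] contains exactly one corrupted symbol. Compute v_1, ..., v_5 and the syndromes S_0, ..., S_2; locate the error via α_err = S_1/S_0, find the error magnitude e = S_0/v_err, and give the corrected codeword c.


S = (3, 10, 4), error at position 2, error magnitude e = 7, c = [4, 9, 10, 7, 3].

Step 1: column multipliers v_i = (∏_{j≠i}(α_i − α_j))^{−1} mod 11.
  i = 1 (α = 2): (2−7)(2−8)(2−5)(2−1) = (−5)·(−6)·(−3)·1 = −90 ≡ 9, so v_1 = 9^{−1} = 5 (mod 11).
  i = 2 (α = 7): (7−2)(7−8)(7−5)(7−1) = 5·(−1)·2·6 = −60 ≡ 6, so v_2 = 6^{−1} = 2 (mod 11).
  i = 3 (α = 8): (8−2)(8−7)(8−5)(8−1) = 6·1·3·7 = 126 ≡ 5, so v_3 = 5^{−1} = 9 (mod 11).
  i = 4 (α = 5): (5−2)(5−7)(5−8)(5−1) = 3·(−2)·(−3)·4 = 72 ≡ 6, so v_4 = 6^{−1} = 2 (mod 11).
  i = 5 (α = 1): (1−2)(1−7)(1−8)(1−5) = (−1)·(−6)·(−7)·(−4) = 168 ≡ 3, so v_5 = 3^{−1} = 4 (mod 11).
  v = [5, 2, 9, 2, 4].
Step 2: syndromes of r = [4, 5, 10, 7, 3] (all sums mod 11).
  S_0 = Σ v_i r_i = 5·4 + 2·5 + 9·10 + 2·7 + 4·3 = 146 ≡ 3.
  S_1 = Σ v_i α_i r_i = 5·2·4 + 2·7·5 + 9·8·10 + 2·5·7 + 4·1·3 = 912 ≡ 10.
  α_i^2 mod 11 = [4, 5, 9, 3, 1].
  S_2 = Σ v_i α_i^2 r_i = 5·4·4 + 2·5·5 + 9·9·10 + 2·3·7 + 4·1·3 = 994 ≡ 4.
  S = (3, 10, 4) ≠ 0, so r is not a codeword (an error is present).
Step 3: locate the error. For a single error e at position i, S_ℓ = v_i·e·α_i^ℓ, so α_err = S_1/S_0.
  S_0^{−1} = 3^{−1} = 4 (mod 11), so α_err = 10·4 = 40 ≡ 7 = α_2. Error position i = 2.
  Consistency check: S_2/S_1 = 4·10 = 40 ≡ 7 = α_err ✓ (single-error assumption holds).
Step 4: error magnitude e = S_0/v_2 = S_0·∏_{j≠2}(α_2 − α_j) = 3·6 = 18 ≡ 7 (mod 11).
Step 5: correct position 2: c_2 = r_2 − e = 5 − 7 ≡ 9 (mod 11). Hence c = [4, 9, 10, 7, 3].
  Check: interpolating c through the α_i gives m(x) = 2 + 1·x (degree < 2) with m(α_i) = c_i for every i, so c is indeed a codeword.
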